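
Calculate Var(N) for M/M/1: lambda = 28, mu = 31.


rho = 28/31; Var(N) = rho/(1-rho)^2 = 96.44

96.44


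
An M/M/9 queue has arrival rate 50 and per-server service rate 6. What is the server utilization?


rho = lambda/(c*mu) = 50/(9*6) = 0.9259

0.9259


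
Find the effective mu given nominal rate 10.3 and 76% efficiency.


Effective rate = mu * efficiency = 10.3 * 0.76 = 7.83 per hour

7.83 per hour


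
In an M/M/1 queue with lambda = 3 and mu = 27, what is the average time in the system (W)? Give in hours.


W = 1/(mu - lambda) = 1/(27 - 3) = 0.0417 hours

0.0417 hours


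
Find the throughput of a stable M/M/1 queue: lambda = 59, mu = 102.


For a stable queue (lambda < mu), throughput = lambda = 59 per hour

59 per hour


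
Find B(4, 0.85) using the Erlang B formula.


B(N,A) = (A^N/N!) / sum(A^k/k!, k=0..N) with N=4, A=0.85 = 0.0093

0.0093


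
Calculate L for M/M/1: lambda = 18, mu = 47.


rho = 18/47; L = rho/(1-rho) = 0.62

0.62


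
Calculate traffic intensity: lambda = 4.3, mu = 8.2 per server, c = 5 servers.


rho = lambda / (c * mu) = 4.3 / (5 * 8.2) = 0.1049

0.1049


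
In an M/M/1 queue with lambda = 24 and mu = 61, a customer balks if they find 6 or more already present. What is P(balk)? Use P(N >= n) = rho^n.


P(N >= 6) = rho^6 = (24/61)^6 = 0.0037

0.0037


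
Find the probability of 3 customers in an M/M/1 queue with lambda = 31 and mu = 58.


rho = 31/58; P(n) = (1-rho)*rho^n = (1-31/58)*(31/58)^3 = 0.0711

0.0711


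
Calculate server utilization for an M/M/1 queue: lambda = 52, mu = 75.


rho = lambda/mu = 52/75 = 0.6933

0.6933


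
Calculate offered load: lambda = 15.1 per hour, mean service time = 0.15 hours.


Offered load a = lambda * E[S] = 15.1 * 0.15 = 2.27 Erlangs

2.27 Erlangs


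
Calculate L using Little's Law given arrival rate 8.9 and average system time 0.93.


L = lambda * W = 8.9 * 0.93 = 8.28

8.28


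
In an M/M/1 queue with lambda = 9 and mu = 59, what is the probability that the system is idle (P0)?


P0 = 1 - rho = 1 - 9/59 = 0.8475

0.8475


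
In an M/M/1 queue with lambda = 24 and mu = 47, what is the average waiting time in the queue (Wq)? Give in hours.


rho = 24/47; Wq = rho/(mu - lambda) = 0.0222 hours

0.0222 hours


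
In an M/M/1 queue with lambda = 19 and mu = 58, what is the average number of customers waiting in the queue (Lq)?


rho = 19/58; Lq = rho^2/(1-rho) = 0.16

0.16


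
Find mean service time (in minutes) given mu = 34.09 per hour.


Mean service time = 60/mu = 60/34.09 = 1.76 minutes

1.76 minutes


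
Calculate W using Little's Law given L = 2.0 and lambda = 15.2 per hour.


W = L / lambda = 2.0 / 15.2 = 0.1316 hours

0.1316 hours


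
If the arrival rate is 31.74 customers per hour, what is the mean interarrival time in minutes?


Mean interarrival time = 60/lambda = 60/31.74 = 1.89 minutes

1.89 minutes


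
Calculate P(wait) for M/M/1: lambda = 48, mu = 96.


P(wait) = rho = lambda/mu = 48/96 = 0.5

0.5


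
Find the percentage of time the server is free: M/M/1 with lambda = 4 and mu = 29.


Idle fraction = (1 - rho) * 100 = (1 - 4/29) * 100 = 86.2%

86.2%


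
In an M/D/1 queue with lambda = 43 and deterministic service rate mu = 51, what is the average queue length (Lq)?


M/D/1: Lq = rho^2 / (2*(1-rho)) where rho = 43/51; Lq = 2.27

2.27


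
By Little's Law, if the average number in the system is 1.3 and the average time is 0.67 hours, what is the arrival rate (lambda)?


lambda = L / W = 1.3 / 0.67 = 1.94 per hour

1.94 per hour


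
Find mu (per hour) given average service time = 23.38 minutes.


mu = 60 / avg_service_time = 60 / 23.38 = 2.57 per hour

2.57 per hour


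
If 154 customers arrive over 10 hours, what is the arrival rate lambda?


lambda = total arrivals / time = 154 / 10 = 15.4 per hour

15.4 per hour


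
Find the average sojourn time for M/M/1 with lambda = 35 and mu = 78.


W = 1/(mu - lambda) = 1/(78 - 35) = 0.0233 hours

0.0233 hours


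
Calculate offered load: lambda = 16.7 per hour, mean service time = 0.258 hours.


Offered load a = lambda * E[S] = 16.7 * 0.258 = 4.31 Erlangs

4.31 Erlangs


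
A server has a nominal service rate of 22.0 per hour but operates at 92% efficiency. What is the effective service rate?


Effective rate = mu * efficiency = 22.0 * 0.92 = 20.24 per hour

20.24 per hour


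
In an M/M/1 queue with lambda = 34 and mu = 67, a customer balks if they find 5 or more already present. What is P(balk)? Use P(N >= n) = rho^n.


P(N >= 5) = rho^5 = (34/67)^5 = 0.0337

0.0337


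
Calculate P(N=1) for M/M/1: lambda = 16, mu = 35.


rho = 16/35; P(n) = (1-rho)*rho^n = (1-16/35)*(16/35)^1 = 0.2482

0.2482


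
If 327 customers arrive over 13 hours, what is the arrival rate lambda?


lambda = total arrivals / time = 327 / 13 = 25.15 per hour

25.15 per hour


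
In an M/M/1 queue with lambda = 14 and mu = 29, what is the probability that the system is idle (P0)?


P0 = 1 - rho = 1 - 14/29 = 0.5172

0.5172


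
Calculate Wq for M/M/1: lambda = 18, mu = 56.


rho = 18/56; Wq = rho/(mu - lambda) = 0.0085 hours

0.0085 hours


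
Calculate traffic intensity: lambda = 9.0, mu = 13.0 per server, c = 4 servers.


rho = lambda / (c * mu) = 9.0 / (4 * 13.0) = 0.1731

0.1731


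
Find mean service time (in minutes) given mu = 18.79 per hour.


Mean service time = 60/mu = 60/18.79 = 3.19 minutes

3.19 minutes


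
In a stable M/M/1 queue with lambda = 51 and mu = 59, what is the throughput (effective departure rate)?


For a stable queue (lambda < mu), throughput = lambda = 51 per hour

51 per hour


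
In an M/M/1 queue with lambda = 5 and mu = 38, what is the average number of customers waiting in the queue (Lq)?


rho = 5/38; Lq = rho^2/(1-rho) = 0.02

0.02


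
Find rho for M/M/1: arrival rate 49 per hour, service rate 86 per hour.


rho = lambda/mu = 49/86 = 0.5698

0.5698


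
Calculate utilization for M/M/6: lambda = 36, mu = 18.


rho = lambda/(c*mu) = 36/(6*18) = 0.3333

0.3333


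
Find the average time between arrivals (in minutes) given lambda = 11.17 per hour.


Mean interarrival time = 60/lambda = 60/11.17 = 5.37 minutes

5.37 minutes


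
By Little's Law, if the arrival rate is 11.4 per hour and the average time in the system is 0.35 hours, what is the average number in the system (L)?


L = lambda * W = 11.4 * 0.35 = 3.99

3.99


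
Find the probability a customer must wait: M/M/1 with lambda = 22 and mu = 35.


P(wait) = rho = lambda/mu = 22/35 = 0.6286

0.6286


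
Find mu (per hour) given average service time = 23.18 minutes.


mu = 60 / avg_service_time = 60 / 23.18 = 2.59 per hour

2.59 per hour


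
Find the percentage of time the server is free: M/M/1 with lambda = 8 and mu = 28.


Idle fraction = (1 - rho) * 100 = (1 - 8/28) * 100 = 71.4%

71.4%


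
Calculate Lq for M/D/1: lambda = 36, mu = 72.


M/D/1: Lq = rho^2 / (2*(1-rho)) where rho = 36/72; Lq = 0.25

0.25


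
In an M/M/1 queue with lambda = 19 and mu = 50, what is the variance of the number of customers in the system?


rho = 19/50; Var(N) = rho/(1-rho)^2 = 0.99

0.99


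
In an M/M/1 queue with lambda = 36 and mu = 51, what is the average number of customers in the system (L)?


rho = 36/51; L = rho/(1-rho) = 2.4

2.4


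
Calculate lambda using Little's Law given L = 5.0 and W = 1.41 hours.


lambda = L / W = 5.0 / 1.41 = 3.55 per hour

3.55 per hour


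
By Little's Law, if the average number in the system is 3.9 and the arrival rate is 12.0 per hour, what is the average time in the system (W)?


W = L / lambda = 3.9 / 12.0 = 0.325 hours

0.325 hours


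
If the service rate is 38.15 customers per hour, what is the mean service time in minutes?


Mean service time = 60/mu = 60/38.15 = 1.57 minutes

1.57 minutes


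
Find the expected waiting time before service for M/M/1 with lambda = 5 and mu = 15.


rho = 5/15; Wq = rho/(mu - lambda) = 0.0333 hours

0.0333 hours


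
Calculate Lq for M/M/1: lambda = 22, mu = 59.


rho = 22/59; Lq = rho^2/(1-rho) = 0.22

0.22


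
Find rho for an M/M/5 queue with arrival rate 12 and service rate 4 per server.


rho = lambda/(c*mu) = 12/(5*4) = 0.6

0.6


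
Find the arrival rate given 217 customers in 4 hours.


lambda = total arrivals / time = 217 / 4 = 54.25 per hour

54.25 per hour


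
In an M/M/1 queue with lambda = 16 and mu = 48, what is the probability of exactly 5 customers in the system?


rho = 16/48; P(n) = (1-rho)*rho^n = (1-16/48)*(16/48)^5 = 0.0027

0.0027


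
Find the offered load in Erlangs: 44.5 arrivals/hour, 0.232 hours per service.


Offered load a = lambda * E[S] = 44.5 * 0.232 = 10.32 Erlangs

10.32 Erlangs


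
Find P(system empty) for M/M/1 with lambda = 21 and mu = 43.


P0 = 1 - rho = 1 - 21/43 = 0.5116

0.5116


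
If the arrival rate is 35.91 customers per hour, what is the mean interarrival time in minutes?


Mean interarrival time = 60/lambda = 60/35.91 = 1.67 minutes

1.67 minutes


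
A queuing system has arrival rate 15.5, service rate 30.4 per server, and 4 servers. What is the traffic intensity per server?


rho = lambda / (c * mu) = 15.5 / (4 * 30.4) = 0.1275

0.1275


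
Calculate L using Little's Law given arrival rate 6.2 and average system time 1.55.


L = lambda * W = 6.2 * 1.55 = 9.61

9.61


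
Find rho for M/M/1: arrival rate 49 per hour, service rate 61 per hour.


rho = lambda/mu = 49/61 = 0.8033

0.8033


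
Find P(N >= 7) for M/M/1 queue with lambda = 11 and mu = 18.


P(N >= 7) = rho^7 = (11/18)^7 = 0.0318

0.0318


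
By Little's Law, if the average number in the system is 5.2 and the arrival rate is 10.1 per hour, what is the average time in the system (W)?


W = L / lambda = 5.2 / 10.1 = 0.5149 hours

0.5149 hours


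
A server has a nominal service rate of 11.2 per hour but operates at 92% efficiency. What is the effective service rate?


Effective rate = mu * efficiency = 11.2 * 0.92 = 10.3 per hour

10.3 per hour


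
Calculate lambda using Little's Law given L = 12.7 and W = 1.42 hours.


lambda = L / W = 12.7 / 1.42 = 8.94 per hour

8.94 per hour


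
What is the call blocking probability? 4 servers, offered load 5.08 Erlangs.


B(N,A) = (A^N/N!) / sum(A^k/k!, k=0..N) with N=4, A=5.08 = 0.4046

0.4046


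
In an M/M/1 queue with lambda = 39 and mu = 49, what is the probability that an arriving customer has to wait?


P(wait) = rho = lambda/mu = 39/49 = 0.7959

0.7959


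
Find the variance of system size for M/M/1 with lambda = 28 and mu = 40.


rho = 28/40; Var(N) = rho/(1-rho)^2 = 7.78

7.78


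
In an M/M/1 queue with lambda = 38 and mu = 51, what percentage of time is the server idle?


Idle fraction = (1 - rho) * 100 = (1 - 38/51) * 100 = 25.5%

25.5%


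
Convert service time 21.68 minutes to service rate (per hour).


mu = 60 / avg_service_time = 60 / 21.68 = 2.77 per hour

2.77 per hour


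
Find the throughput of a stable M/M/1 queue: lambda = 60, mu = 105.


For a stable queue (lambda < mu), throughput = lambda = 60 per hour

60 per hour


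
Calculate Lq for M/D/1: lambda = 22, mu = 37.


M/D/1: Lq = rho^2 / (2*(1-rho)) where rho = 22/37; Lq = 0.44

0.44


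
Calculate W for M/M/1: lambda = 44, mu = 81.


W = 1/(mu - lambda) = 1/(81 - 44) = 0.027 hours

0.027 hours


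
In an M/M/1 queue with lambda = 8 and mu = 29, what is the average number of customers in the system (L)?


rho = 8/29; L = rho/(1-rho) = 0.38

0.38


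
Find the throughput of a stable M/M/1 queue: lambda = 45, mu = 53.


For a stable queue (lambda < mu), throughput = lambda = 45 per hour

45 per hour


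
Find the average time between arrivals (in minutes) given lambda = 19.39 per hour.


Mean interarrival time = 60/lambda = 60/19.39 = 3.09 minutes

3.09 minutes


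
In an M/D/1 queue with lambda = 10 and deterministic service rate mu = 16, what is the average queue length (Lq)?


M/D/1: Lq = rho^2 / (2*(1-rho)) where rho = 10/16; Lq = 0.52

0.52


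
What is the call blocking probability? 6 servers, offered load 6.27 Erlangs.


B(N,A) = (A^N/N!) / sum(A^k/k!, k=0..N) with N=6, A=6.27 = 0.2836

0.2836


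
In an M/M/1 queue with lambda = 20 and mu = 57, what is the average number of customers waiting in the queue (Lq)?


rho = 20/57; Lq = rho^2/(1-rho) = 0.19

0.19


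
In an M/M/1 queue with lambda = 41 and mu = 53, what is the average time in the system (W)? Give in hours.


W = 1/(mu - lambda) = 1/(53 - 41) = 0.0833 hours

0.0833 hours


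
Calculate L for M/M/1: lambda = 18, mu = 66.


rho = 18/66; L = rho/(1-rho) = 0.37

0.37


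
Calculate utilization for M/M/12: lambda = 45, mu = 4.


rho = lambda/(c*mu) = 45/(12*4) = 0.9375

0.9375


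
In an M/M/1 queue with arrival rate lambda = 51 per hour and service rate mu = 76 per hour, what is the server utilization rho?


rho = lambda/mu = 51/76 = 0.6711

0.6711


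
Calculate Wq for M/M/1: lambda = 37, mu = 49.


rho = 37/49; Wq = rho/(mu - lambda) = 0.0629 hours

0.0629 hours


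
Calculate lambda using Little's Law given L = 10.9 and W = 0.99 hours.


lambda = L / W = 10.9 / 0.99 = 11.01 per hour

11.01 per hour


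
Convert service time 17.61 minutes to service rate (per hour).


mu = 60 / avg_service_time = 60 / 17.61 = 3.41 per hour

3.41 per hour


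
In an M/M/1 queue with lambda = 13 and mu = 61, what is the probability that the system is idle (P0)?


P0 = 1 - rho = 1 - 13/61 = 0.7869

0.7869


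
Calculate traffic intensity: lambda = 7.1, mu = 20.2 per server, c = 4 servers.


rho = lambda / (c * mu) = 7.1 / (4 * 20.2) = 0.0879

0.0879


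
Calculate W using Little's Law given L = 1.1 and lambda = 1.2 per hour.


W = L / lambda = 1.1 / 1.2 = 0.9167 hours

0.9167 hours


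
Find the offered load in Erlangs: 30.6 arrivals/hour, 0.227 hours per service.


Offered load a = lambda * E[S] = 30.6 * 0.227 = 6.95 Erlangs

6.95 Erlangs


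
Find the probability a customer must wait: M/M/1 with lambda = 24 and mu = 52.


P(wait) = rho = lambda/mu = 24/52 = 0.4615

0.4615


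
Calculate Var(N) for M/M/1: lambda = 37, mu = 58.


rho = 37/58; Var(N) = rho/(1-rho)^2 = 4.87

4.87


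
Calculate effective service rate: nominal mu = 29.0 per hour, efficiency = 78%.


Effective rate = mu * efficiency = 29.0 * 0.78 = 22.62 per hour

22.62 per hour


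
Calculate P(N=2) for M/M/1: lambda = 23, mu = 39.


rho = 23/39; P(n) = (1-rho)*rho^n = (1-23/39)*(23/39)^2 = 0.1427

0.1427


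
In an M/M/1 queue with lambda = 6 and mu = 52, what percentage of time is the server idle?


Idle fraction = (1 - rho) * 100 = (1 - 6/52) * 100 = 88.5%

88.5%


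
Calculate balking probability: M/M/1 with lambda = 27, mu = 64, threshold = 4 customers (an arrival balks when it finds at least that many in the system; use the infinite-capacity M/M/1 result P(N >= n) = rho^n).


P(N >= 4) = rho^4 = (27/64)^4 = 0.0317

0.0317


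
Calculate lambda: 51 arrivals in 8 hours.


lambda = total arrivals / time = 51 / 8 = 6.38 per hour

6.38 per hour


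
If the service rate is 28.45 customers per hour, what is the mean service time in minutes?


Mean service time = 60/mu = 60/28.45 = 2.11 minutes

2.11 minutes


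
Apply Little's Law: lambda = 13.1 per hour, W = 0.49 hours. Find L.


L = lambda * W = 13.1 * 0.49 = 6.42

6.42


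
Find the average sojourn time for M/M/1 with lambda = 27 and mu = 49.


W = 1/(mu - lambda) = 1/(49 - 27) = 0.0455 hours

0.0455 hours


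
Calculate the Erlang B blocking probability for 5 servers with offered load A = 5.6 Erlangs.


B(N,A) = (A^N/N!) / sum(A^k/k!, k=0..N) with N=5, A=5.6 = 0.3316

0.3316


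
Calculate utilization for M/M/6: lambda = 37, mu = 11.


rho = lambda/(c*mu) = 37/(6*11) = 0.5606

0.5606


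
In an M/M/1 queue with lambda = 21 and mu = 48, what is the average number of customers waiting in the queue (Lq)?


rho = 21/48; Lq = rho^2/(1-rho) = 0.34

0.34


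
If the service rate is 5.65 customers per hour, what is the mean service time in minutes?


Mean service time = 60/mu = 60/5.65 = 10.62 minutes

10.62 minutes


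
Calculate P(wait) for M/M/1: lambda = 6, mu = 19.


P(wait) = rho = lambda/mu = 6/19 = 0.3158

0.3158


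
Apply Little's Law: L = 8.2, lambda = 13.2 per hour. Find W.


W = L / lambda = 8.2 / 13.2 = 0.6212 hours

0.6212 hours


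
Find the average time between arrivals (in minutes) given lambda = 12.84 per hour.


Mean interarrival time = 60/lambda = 60/12.84 = 4.67 minutes

4.67 minutes


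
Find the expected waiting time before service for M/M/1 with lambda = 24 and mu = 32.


rho = 24/32; Wq = rho/(mu - lambda) = 0.0938 hours

0.0938 hours


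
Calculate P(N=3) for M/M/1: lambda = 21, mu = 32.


rho = 21/32; P(n) = (1-rho)*rho^n = (1-21/32)*(21/32)^3 = 0.0972

0.0972


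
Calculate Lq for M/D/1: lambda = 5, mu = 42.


M/D/1: Lq = rho^2 / (2*(1-rho)) where rho = 5/42; Lq = 0.01

0.01


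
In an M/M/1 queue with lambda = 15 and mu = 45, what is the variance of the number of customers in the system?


rho = 15/45; Var(N) = rho/(1-rho)^2 = 0.75

0.75


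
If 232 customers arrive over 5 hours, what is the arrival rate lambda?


lambda = total arrivals / time = 232 / 5 = 46.4 per hour

46.4 per hour


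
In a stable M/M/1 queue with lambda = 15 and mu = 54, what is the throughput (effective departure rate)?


For a stable queue (lambda < mu), throughput = lambda = 15 per hour

15 per hour


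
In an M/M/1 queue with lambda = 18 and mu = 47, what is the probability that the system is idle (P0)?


P0 = 1 - rho = 1 - 18/47 = 0.617

0.617


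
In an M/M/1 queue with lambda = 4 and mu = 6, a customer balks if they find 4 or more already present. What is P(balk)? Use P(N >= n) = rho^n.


P(N >= 4) = rho^4 = (4/6)^4 = 0.1975

0.1975


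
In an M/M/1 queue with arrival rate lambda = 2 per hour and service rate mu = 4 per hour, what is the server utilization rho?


rho = lambda/mu = 2/4 = 0.5

0.5


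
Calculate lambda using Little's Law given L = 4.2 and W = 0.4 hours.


lambda = L / W = 4.2 / 0.4 = 10.5 per hour

10.5 per hour


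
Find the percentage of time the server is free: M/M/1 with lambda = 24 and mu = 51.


Idle fraction = (1 - rho) * 100 = (1 - 24/51) * 100 = 52.9%

52.9%


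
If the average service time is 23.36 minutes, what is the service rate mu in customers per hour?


mu = 60 / avg_service_time = 60 / 23.36 = 2.57 per hour

2.57 per hour


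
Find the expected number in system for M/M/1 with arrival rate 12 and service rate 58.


rho = 12/58; L = rho/(1-rho) = 0.26

0.26


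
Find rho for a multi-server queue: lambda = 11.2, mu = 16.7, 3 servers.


rho = lambda / (c * mu) = 11.2 / (3 * 16.7) = 0.2236

0.2236


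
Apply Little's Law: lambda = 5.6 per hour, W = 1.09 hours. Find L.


L = lambda * W = 5.6 * 1.09 = 6.1

6.1


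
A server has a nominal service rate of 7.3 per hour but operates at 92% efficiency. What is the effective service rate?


Effective rate = mu * efficiency = 7.3 * 0.92 = 6.72 per hour

6.72 per hour


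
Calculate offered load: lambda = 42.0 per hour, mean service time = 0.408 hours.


Offered load a = lambda * E[S] = 42.0 * 0.408 = 17.14 Erlangs

17.14 Erlangs


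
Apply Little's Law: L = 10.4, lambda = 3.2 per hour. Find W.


W = L / lambda = 10.4 / 3.2 = 3.25 hours

3.25 hours


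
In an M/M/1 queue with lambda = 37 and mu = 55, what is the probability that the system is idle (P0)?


P0 = 1 - rho = 1 - 37/55 = 0.3273

0.3273


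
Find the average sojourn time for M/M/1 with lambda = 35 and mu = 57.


W = 1/(mu - lambda) = 1/(57 - 35) = 0.0455 hours

0.0455 hours


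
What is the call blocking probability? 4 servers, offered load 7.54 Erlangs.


B(N,A) = (A^N/N!) / sum(A^k/k!, k=0..N) with N=4, A=7.54 = 0.554

0.554


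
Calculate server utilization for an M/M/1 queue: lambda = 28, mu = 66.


rho = lambda/mu = 28/66 = 0.4242

0.4242


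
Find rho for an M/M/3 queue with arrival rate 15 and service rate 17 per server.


rho = lambda/(c*mu) = 15/(3*17) = 0.2941

0.2941


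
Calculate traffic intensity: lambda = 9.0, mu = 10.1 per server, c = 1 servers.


rho = lambda / (c * mu) = 9.0 / (1 * 10.1) = 0.8911

0.8911


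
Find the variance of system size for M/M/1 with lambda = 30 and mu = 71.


rho = 30/71; Var(N) = rho/(1-rho)^2 = 1.27

1.27


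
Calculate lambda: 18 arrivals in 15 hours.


lambda = total arrivals / time = 18 / 15 = 1.2 per hour

1.2 per hour


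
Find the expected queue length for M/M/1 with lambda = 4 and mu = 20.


rho = 4/20; Lq = rho^2/(1-rho) = 0.05

0.05


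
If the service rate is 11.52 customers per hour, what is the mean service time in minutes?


Mean service time = 60/mu = 60/11.52 = 5.21 minutes

5.21 minutes


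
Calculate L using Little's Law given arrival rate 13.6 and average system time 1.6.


L = lambda * W = 13.6 * 1.6 = 21.76

21.76


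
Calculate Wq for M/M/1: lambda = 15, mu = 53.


rho = 15/53; Wq = rho/(mu - lambda) = 0.0074 hours

0.0074 hours


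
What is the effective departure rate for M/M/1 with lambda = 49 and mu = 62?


For a stable queue (lambda < mu), throughput = lambda = 49 per hour

49 per hour


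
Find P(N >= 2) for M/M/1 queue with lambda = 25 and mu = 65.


P(N >= 2) = rho^2 = (25/65)^2 = 0.1479

0.1479


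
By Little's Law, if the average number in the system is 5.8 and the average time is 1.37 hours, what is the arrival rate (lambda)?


lambda = L / W = 5.8 / 1.37 = 4.23 per hour

4.23 per hour


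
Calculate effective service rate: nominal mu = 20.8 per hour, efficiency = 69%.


Effective rate = mu * efficiency = 20.8 * 0.69 = 14.35 per hour

14.35 per hour


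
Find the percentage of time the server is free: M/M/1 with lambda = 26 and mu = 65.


Idle fraction = (1 - rho) * 100 = (1 - 26/65) * 100 = 60.0%

60.0%


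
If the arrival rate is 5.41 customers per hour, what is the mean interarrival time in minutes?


Mean interarrival time = 60/lambda = 60/5.41 = 11.09 minutes

11.09 minutes


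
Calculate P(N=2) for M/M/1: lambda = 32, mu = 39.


rho = 32/39; P(n) = (1-rho)*rho^n = (1-32/39)*(32/39)^2 = 0.1208

0.1208


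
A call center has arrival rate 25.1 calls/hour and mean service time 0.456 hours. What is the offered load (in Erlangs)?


Offered load a = lambda * E[S] = 25.1 * 0.456 = 11.45 Erlangs

11.45 Erlangs


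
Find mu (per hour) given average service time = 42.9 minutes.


mu = 60 / avg_service_time = 60 / 42.9 = 1.4 per hour

1.4 per hour


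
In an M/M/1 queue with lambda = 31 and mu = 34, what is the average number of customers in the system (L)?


rho = 31/34; L = rho/(1-rho) = 10.33

10.33


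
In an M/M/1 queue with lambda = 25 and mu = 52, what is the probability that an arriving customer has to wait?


P(wait) = rho = lambda/mu = 25/52 = 0.4808

0.4808


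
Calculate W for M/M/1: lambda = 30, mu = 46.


W = 1/(mu - lambda) = 1/(46 - 30) = 0.0625 hours

0.0625 hours


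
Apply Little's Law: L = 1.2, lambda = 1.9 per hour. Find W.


W = L / lambda = 1.2 / 1.9 = 0.6316 hours

0.6316 hours


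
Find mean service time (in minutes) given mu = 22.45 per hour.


Mean service time = 60/mu = 60/22.45 = 2.67 minutes

2.67 minutes


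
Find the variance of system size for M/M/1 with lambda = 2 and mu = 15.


rho = 2/15; Var(N) = rho/(1-rho)^2 = 0.18

0.18


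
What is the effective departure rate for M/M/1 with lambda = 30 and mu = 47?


For a stable queue (lambda < mu), throughput = lambda = 30 per hour

30 per hour


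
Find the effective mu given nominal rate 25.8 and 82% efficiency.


Effective rate = mu * efficiency = 25.8 * 0.82 = 21.16 per hour

21.16 per hour


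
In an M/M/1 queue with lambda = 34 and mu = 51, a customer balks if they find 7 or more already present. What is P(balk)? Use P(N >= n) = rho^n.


P(N >= 7) = rho^7 = (34/51)^7 = 0.0585

0.0585


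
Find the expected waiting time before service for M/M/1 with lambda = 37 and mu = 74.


rho = 37/74; Wq = rho/(mu - lambda) = 0.0135 hours

0.0135 hours


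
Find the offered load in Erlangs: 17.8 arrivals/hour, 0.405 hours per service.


Offered load a = lambda * E[S] = 17.8 * 0.405 = 7.21 Erlangs

7.21 Erlangs


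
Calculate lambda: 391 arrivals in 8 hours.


lambda = total arrivals / time = 391 / 8 = 48.88 per hour

48.88 per hour


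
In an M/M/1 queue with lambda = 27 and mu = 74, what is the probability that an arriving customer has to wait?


P(wait) = rho = lambda/mu = 27/74 = 0.3649

0.3649


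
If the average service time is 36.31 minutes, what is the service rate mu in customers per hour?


mu = 60 / avg_service_time = 60 / 36.31 = 1.65 per hour

1.65 per hour


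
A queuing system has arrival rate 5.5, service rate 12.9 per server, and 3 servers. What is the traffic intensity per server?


rho = lambda / (c * mu) = 5.5 / (3 * 12.9) = 0.1421

0.1421


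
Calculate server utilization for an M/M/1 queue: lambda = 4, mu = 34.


rho = lambda/mu = 4/34 = 0.1176

0.1176


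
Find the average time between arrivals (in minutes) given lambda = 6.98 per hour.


Mean interarrival time = 60/lambda = 60/6.98 = 8.6 minutes

8.6 minutes


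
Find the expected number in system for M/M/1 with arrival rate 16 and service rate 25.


rho = 16/25; L = rho/(1-rho) = 1.78

1.78


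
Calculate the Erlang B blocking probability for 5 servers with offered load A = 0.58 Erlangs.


B(N,A) = (A^N/N!) / sum(A^k/k!, k=0..N) with N=5, A=0.58 = 0.0003

0.0003


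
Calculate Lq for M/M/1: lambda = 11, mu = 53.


rho = 11/53; Lq = rho^2/(1-rho) = 0.05

0.05


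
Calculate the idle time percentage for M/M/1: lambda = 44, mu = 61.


Idle fraction = (1 - rho) * 100 = (1 - 44/61) * 100 = 27.9%

27.9%


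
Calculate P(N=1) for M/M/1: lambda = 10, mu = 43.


rho = 10/43; P(n) = (1-rho)*rho^n = (1-10/43)*(10/43)^1 = 0.1785

0.1785


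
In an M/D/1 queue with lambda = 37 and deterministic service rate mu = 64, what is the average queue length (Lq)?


M/D/1: Lq = rho^2 / (2*(1-rho)) where rho = 37/64; Lq = 0.4

0.4


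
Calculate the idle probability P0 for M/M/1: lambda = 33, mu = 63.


P0 = 1 - rho = 1 - 33/63 = 0.4762

0.4762


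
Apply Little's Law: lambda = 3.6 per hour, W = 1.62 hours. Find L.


L = lambda * W = 3.6 * 1.62 = 5.83

5.83


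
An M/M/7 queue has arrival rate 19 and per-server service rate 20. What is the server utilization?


rho = lambda/(c*mu) = 19/(7*20) = 0.1357

0.1357


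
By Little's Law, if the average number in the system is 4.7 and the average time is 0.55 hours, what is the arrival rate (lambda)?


lambda = L / W = 4.7 / 0.55 = 8.55 per hour

8.55 per hour


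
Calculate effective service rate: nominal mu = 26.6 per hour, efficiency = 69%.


Effective rate = mu * efficiency = 26.6 * 0.69 = 18.35 per hour

18.35 per hour


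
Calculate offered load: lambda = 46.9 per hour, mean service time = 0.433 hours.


Offered load a = lambda * E[S] = 46.9 * 0.433 = 20.31 Erlangs

20.31 Erlangs


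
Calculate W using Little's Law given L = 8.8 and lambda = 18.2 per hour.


W = L / lambda = 8.8 / 18.2 = 0.4835 hours

0.4835 hours


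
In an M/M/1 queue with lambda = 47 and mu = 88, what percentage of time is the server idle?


Idle fraction = (1 - rho) * 100 = (1 - 47/88) * 100 = 46.6%

46.6%


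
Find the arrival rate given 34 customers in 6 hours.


lambda = total arrivals / time = 34 / 6 = 5.67 per hour

5.67 per hour


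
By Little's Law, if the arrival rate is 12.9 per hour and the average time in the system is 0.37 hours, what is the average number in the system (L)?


L = lambda * W = 12.9 * 0.37 = 4.77

4.77


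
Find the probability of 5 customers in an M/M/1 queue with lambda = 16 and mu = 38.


rho = 16/38; P(n) = (1-rho)*rho^n = (1-16/38)*(16/38)^5 = 0.0077

0.0077


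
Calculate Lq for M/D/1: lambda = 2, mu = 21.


M/D/1: Lq = rho^2 / (2*(1-rho)) where rho = 2/21; Lq = 0.01

0.01


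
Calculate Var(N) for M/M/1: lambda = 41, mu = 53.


rho = 41/53; Var(N) = rho/(1-rho)^2 = 15.09

15.09


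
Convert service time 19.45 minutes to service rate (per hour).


mu = 60 / avg_service_time = 60 / 19.45 = 3.08 per hour

3.08 per hour


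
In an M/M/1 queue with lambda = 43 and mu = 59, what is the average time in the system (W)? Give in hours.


W = 1/(mu - lambda) = 1/(59 - 43) = 0.0625 hours

0.0625 hours


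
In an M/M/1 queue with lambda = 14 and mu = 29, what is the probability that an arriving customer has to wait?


P(wait) = rho = lambda/mu = 14/29 = 0.4828

0.4828


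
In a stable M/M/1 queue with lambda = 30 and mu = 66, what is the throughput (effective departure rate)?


For a stable queue (lambda < mu), throughput = lambda = 30 per hour

30 per hour


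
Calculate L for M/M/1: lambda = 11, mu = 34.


rho = 11/34; L = rho/(1-rho) = 0.48

0.48


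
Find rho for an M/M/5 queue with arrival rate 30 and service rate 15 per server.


rho = lambda/(c*mu) = 30/(5*15) = 0.4

0.4


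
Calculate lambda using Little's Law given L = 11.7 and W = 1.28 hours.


lambda = L / W = 11.7 / 1.28 = 9.14 per hour

9.14 per hour


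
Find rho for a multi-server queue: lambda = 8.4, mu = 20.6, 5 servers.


rho = lambda / (c * mu) = 8.4 / (5 * 20.6) = 0.0816

0.0816


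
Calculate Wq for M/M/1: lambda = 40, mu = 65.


rho = 40/65; Wq = rho/(mu - lambda) = 0.0246 hours

0.0246 hours


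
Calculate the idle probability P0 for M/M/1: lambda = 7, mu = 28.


P0 = 1 - rho = 1 - 7/28 = 0.75

0.75


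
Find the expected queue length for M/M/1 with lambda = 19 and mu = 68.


rho = 19/68; Lq = rho^2/(1-rho) = 0.11

0.11


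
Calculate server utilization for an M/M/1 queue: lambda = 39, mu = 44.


rho = lambda/mu = 39/44 = 0.8864

0.8864


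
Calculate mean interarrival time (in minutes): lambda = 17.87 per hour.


Mean interarrival time = 60/lambda = 60/17.87 = 3.36 minutes

3.36 minutes


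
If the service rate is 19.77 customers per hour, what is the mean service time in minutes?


Mean service time = 60/mu = 60/19.77 = 3.03 minutes

3.03 minutes


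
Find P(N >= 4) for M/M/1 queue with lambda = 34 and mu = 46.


P(N >= 4) = rho^4 = (34/46)^4 = 0.2985

0.2985


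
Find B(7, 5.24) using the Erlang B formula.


B(N,A) = (A^N/N!) / sum(A^k/k!, k=0..N) with N=7, A=5.24 = 0.1357

0.1357


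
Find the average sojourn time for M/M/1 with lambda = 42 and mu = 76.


W = 1/(mu - lambda) = 1/(76 - 42) = 0.0294 hours

0.0294 hours


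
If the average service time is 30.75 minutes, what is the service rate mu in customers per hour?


mu = 60 / avg_service_time = 60 / 30.75 = 1.95 per hour

1.95 per hour


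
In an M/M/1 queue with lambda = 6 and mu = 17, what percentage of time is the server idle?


Idle fraction = (1 - rho) * 100 = (1 - 6/17) * 100 = 64.7%

64.7%


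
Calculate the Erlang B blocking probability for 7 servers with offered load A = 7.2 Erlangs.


B(N,A) = (A^N/N!) / sum(A^k/k!, k=0..N) with N=7, A=7.2 = 0.2612

0.2612


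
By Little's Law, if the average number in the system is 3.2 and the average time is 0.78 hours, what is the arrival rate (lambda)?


lambda = L / W = 3.2 / 0.78 = 4.1 per hour

4.1 per hour


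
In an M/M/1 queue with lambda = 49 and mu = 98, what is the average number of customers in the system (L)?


rho = 49/98; L = rho/(1-rho) = 1.0

1.0


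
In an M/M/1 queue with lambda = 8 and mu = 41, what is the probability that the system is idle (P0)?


P0 = 1 - rho = 1 - 8/41 = 0.8049

0.8049


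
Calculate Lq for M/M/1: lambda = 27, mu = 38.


rho = 27/38; Lq = rho^2/(1-rho) = 1.74

1.74


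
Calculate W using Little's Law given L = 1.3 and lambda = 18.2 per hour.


W = L / lambda = 1.3 / 18.2 = 0.0714 hours

0.0714 hours


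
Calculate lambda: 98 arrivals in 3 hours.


lambda = total arrivals / time = 98 / 3 = 32.67 per hour

32.67 per hour


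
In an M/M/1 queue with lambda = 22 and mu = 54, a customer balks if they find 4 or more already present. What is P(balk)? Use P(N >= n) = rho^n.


P(N >= 4) = rho^4 = (22/54)^4 = 0.0275

0.0275


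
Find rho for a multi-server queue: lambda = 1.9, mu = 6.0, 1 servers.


rho = lambda / (c * mu) = 1.9 / (1 * 6.0) = 0.3167

0.3167


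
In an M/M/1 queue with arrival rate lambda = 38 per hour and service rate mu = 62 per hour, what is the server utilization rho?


rho = lambda/mu = 38/62 = 0.6129

0.6129


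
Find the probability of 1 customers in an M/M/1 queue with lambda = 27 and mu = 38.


rho = 27/38; P(n) = (1-rho)*rho^n = (1-27/38)*(27/38)^1 = 0.2057

0.2057


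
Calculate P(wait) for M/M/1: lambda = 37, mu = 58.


P(wait) = rho = lambda/mu = 37/58 = 0.6379

0.6379


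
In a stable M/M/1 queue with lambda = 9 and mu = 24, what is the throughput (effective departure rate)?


For a stable queue (lambda < mu), throughput = lambda = 9 per hour

9 per hour


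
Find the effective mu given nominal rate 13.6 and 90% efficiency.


Effective rate = mu * efficiency = 13.6 * 0.9 = 12.24 per hour

12.24 per hour


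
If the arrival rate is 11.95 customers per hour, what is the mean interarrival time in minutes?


Mean interarrival time = 60/lambda = 60/11.95 = 5.02 minutes

5.02 minutes


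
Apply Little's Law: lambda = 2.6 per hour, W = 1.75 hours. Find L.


L = lambda * W = 2.6 * 1.75 = 4.55

4.55


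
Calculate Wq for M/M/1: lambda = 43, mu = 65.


rho = 43/65; Wq = rho/(mu - lambda) = 0.0301 hours

0.0301 hours


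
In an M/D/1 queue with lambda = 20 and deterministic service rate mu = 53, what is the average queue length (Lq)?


M/D/1: Lq = rho^2 / (2*(1-rho)) where rho = 20/53; Lq = 0.11

0.11


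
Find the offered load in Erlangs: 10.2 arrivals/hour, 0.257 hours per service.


Offered load a = lambda * E[S] = 10.2 * 0.257 = 2.62 Erlangs

2.62 Erlangs


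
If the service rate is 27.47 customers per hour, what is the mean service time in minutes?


Mean service time = 60/mu = 60/27.47 = 2.18 minutes

2.18 minutes


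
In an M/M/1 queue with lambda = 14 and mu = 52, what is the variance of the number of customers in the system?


rho = 14/52; Var(N) = rho/(1-rho)^2 = 0.5

0.5


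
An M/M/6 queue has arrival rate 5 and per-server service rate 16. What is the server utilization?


rho = lambda/(c*mu) = 5/(6*16) = 0.0521

0.0521


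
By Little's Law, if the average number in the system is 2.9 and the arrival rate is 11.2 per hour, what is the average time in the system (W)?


W = L / lambda = 2.9 / 11.2 = 0.2589 hours

0.2589 hours


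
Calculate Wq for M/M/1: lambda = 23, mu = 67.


rho = 23/67; Wq = rho/(mu - lambda) = 0.0078 hours

0.0078 hours


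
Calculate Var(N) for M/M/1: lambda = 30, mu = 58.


rho = 30/58; Var(N) = rho/(1-rho)^2 = 2.22

2.22


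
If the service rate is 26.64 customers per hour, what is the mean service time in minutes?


Mean service time = 60/mu = 60/26.64 = 2.25 minutes

2.25 minutes


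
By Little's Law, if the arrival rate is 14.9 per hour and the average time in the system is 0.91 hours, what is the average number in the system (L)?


L = lambda * W = 14.9 * 0.91 = 13.56

13.56


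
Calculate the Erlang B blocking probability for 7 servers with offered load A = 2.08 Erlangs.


B(N,A) = (A^N/N!) / sum(A^k/k!, k=0..N) with N=7, A=2.08 = 0.0042

0.0042


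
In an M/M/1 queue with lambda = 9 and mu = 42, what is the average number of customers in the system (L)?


rho = 9/42; L = rho/(1-rho) = 0.27

0.27


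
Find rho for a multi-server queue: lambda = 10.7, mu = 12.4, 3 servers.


rho = lambda / (c * mu) = 10.7 / (3 * 12.4) = 0.2876

0.2876


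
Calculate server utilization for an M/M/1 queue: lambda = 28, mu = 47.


rho = lambda/mu = 28/47 = 0.5957

0.5957


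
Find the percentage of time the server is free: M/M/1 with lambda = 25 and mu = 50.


Idle fraction = (1 - rho) * 100 = (1 - 25/50) * 100 = 50.0%

50.0%


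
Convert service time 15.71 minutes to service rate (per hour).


mu = 60 / avg_service_time = 60 / 15.71 = 3.82 per hour

3.82 per hour


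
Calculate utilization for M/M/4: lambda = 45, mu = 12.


rho = lambda/(c*mu) = 45/(4*12) = 0.9375

0.9375


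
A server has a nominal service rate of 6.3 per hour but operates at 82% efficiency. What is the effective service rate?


Effective rate = mu * efficiency = 6.3 * 0.82 = 5.17 per hour

5.17 per hour


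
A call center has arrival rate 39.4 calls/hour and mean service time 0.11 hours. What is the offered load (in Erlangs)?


Offered load a = lambda * E[S] = 39.4 * 0.11 = 4.33 Erlangs

4.33 Erlangs


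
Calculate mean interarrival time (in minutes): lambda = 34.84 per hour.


Mean interarrival time = 60/lambda = 60/34.84 = 1.72 minutes

1.72 minutes


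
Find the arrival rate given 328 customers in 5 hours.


lambda = total arrivals / time = 328 / 5 = 65.6 per hour

65.6 per hour


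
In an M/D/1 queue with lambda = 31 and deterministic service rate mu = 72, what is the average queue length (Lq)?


M/D/1: Lq = rho^2 / (2*(1-rho)) where rho = 31/72; Lq = 0.16

0.16


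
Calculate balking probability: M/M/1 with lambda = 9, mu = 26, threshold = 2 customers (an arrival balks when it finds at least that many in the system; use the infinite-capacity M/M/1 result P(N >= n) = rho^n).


P(N >= 2) = rho^2 = (9/26)^2 = 0.1198

0.1198


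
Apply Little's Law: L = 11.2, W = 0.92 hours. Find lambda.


lambda = L / W = 11.2 / 0.92 = 12.17 per hour

12.17 per hour


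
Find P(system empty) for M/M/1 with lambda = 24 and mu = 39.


P0 = 1 - rho = 1 - 24/39 = 0.3846

0.3846


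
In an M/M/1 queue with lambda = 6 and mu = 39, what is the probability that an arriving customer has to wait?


P(wait) = rho = lambda/mu = 6/39 = 0.1538

0.1538


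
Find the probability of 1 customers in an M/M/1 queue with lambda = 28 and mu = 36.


rho = 28/36; P(n) = (1-rho)*rho^n = (1-28/36)*(28/36)^1 = 0.1728

0.1728


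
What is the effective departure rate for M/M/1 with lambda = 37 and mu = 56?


For a stable queue (lambda < mu), throughput = lambda = 37 per hour

37 per hour


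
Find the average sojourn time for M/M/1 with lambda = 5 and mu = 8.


W = 1/(mu - lambda) = 1/(8 - 5) = 0.3333 hours

0.3333 hours


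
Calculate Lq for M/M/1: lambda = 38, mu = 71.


rho = 38/71; Lq = rho^2/(1-rho) = 0.62

0.62


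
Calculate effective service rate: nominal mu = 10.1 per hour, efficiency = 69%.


Effective rate = mu * efficiency = 10.1 * 0.69 = 6.97 per hour

6.97 per hour


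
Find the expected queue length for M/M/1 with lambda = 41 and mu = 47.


rho = 41/47; Lq = rho^2/(1-rho) = 5.96

5.96


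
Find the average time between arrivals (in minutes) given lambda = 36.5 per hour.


Mean interarrival time = 60/lambda = 60/36.5 = 1.64 minutes

1.64 minutes
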